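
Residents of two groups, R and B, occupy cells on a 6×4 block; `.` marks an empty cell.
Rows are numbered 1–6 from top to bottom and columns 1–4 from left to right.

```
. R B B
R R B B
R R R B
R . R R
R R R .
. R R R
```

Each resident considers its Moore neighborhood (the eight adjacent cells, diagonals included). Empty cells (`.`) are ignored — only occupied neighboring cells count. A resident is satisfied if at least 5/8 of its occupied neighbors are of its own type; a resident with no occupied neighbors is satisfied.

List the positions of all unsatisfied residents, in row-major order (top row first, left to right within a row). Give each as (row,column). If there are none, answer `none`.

(1,2)R 2/4 unhappy
(1,3)B 3/5 unhappy
(1,4)B 3/3 ok
(2,1)R 4/4 ok
(2,2)R 5/7 ok
(2,3)B 4/8 unhappy
(2,4)B 4/5 ok
(3,1)R 4/4 ok
(3,2)R 6/7 ok
(3,3)R 4/7 unhappy
(3,4)B 2/5 unhappy
(4,1)R 4/4 ok
(4,3)R 5/6 ok
(4,4)R 3/4 ok
(5,1)R 3/3 ok
(5,2)R 6/6 ok
(5,3)R 6/6 ok
(6,2)R 4/4 ok
(6,3)R 4/4 ok
(6,4)R 2/2 ok

(1,2), (1,3), (2,3), (3,3), (3,4)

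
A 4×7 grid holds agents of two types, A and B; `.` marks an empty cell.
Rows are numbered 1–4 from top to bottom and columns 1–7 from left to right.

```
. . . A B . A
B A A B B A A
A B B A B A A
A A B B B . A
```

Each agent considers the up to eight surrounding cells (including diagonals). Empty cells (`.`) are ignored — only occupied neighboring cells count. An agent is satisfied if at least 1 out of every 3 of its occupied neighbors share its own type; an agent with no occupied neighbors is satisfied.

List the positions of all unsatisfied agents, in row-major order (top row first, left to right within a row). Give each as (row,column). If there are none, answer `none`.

(1,4)A 1/4 unhappy
(1,5)B 2/4 ok
(1,7)A 2/2 ok
(2,1)B 1/3 ok
(2,2)A 2/5 ok
(2,3)A 3/6 ok
(2,4)B 4/7 ok
(2,5)B 3/7 ok
(2,6)A 4/7 ok
(2,7)A 4/4 ok
(3,1)A 3/5 ok
(3,2)B 3/8 ok
(3,3)B 4/8 ok
(3,4)A 1/8 unhappy
(3,5)B 4/7 ok
(3,6)A 4/7 ok
(3,7)A 4/4 ok
(4,1)A 2/3 ok
(4,2)A 2/5 ok
(4,3)B 3/5 ok
(4,4)B 4/5 ok
(4,5)B 2/4 ok
(4,7)A 2/2 ok

(1,4), (3,4)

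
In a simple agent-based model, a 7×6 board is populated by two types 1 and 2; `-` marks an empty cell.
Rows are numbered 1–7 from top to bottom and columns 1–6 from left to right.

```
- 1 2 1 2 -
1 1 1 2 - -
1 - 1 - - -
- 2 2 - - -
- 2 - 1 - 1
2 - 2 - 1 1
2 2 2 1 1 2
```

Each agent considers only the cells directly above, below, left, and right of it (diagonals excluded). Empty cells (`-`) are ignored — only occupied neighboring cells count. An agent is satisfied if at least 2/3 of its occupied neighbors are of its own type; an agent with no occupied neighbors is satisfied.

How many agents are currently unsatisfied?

10

Row 1: (1,2)1 1/2 unhappy · (1,3)2 0/3 unhappy · (1,4)1 0/3 unhappy · (1,5)2 0/1 unhappy
Row 2: (2,1)1 2/2 ok · (2,2)1 3/3 ok · (2,3)1 2/4 unhappy · (2,4)2 0/2 unhappy
Row 3: (3,1)1 1/1 ok · (3,3)1 1/2 unhappy
Row 4: (4,2)2 2/2 ok · (4,3)2 1/2 unhappy
Row 5: (5,2)2 1/1 ok · (5,4)1 0/0 ok · (5,6)1 1/1 ok
Row 6: (6,1)2 1/1 ok · (6,3)2 1/1 ok · (6,5)1 2/2 ok · (6,6)1 2/3 ok
Row 7: (7,1)2 2/2 ok · (7,2)2 2/2 ok · (7,3)2 2/3 ok · (7,4)1 1/2 unhappy · (7,5)1 2/3 ok · (7,6)2 0/2 unhappy
Unsatisfied: (1,2), (1,3), (1,4), (1,5), (2,3), (2,4), (3,3), (4,3), (7,4), (7,6) — 10 in total.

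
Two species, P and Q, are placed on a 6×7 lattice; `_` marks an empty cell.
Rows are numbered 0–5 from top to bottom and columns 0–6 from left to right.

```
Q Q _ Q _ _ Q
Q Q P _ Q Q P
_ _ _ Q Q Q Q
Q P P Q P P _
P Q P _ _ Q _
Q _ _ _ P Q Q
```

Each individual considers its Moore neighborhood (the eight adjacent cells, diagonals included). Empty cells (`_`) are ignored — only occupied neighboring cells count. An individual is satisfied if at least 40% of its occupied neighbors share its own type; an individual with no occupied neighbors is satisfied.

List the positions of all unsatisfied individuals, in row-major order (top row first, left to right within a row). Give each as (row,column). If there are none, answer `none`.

(1,2), (1,6), (3,0), (3,4), (3,5), (4,0), (4,1), (5,4)

Row 0: (0,0)Q 3/3 ✓ · (0,1)Q 3/4 ✓ · (0,3)Q 1/2 ✓ · (0,6)Q 1/2 ✓
Row 1: (1,0)Q 3/3 ✓ · (1,1)Q 3/4 ✓ · (1,2)P 0/4 ✗ · (1,4)Q 5/5 ✓ · (1,5)Q 5/6 ✓ · (1,6)P 0/4 ✗
Row 2: (2,3)Q 3/6 ✓ · (2,4)Q 5/7 ✓ · (2,5)Q 4/7 ✓ · (2,6)Q 2/4 ✓
Row 3: (3,0)Q 1/3 ✗ · (3,1)P 3/5 ✓ · (3,2)P 2/5 ✓ · (3,3)Q 2/5 ✓ · (3,4)P 1/6 ✗ · (3,5)P 1/5 ✗
Row 4: (4,0)P 1/4 ✗ · (4,1)Q 2/6 ✗ · (4,2)P 2/4 ✓ · (4,5)Q 2/5 ✓
Row 5: (5,0)Q 1/2 ✓ · (5,4)P 0/2 ✗ · (5,5)Q 2/3 ✓ · (5,6)Q 2/2 ✓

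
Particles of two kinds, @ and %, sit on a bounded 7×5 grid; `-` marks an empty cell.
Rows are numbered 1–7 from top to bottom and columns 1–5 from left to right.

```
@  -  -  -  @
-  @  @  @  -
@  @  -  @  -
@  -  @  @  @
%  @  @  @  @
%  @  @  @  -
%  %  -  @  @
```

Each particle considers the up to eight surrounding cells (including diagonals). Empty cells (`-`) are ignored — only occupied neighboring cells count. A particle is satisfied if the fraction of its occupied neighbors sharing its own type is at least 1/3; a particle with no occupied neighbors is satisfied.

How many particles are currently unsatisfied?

1

Row 1: (1,1)@ 1/1 satisfied · (1,5)@ 1/1 satisfied
Row 2: (2,2)@ 4/4 satisfied · (2,3)@ 4/4 satisfied · (2,4)@ 3/3 satisfied
Row 3: (3,1)@ 3/3 satisfied · (3,2)@ 5/5 satisfied · (3,4)@ 5/5 satisfied
Row 4: (4,1)@ 3/4 satisfied · (4,3)@ 6/6 satisfied · (4,4)@ 6/6 satisfied · (4,5)@ 4/4 satisfied
Row 5: (5,1)% 1/4 not · (5,2)@ 5/7 satisfied · (5,3)@ 7/7 satisfied · (5,4)@ 7/7 satisfied · (5,5)@ 4/4 satisfied
Row 6: (6,1)% 3/5 satisfied · (6,2)@ 3/7 satisfied · (6,3)@ 6/7 satisfied · (6,4)@ 6/6 satisfied
Row 7: (7,1)% 2/3 satisfied · (7,2)% 2/4 satisfied · (7,4)@ 3/3 satisfied · (7,5)@ 2/2 satisfied
Unsatisfied: (5,1) — 1 in total.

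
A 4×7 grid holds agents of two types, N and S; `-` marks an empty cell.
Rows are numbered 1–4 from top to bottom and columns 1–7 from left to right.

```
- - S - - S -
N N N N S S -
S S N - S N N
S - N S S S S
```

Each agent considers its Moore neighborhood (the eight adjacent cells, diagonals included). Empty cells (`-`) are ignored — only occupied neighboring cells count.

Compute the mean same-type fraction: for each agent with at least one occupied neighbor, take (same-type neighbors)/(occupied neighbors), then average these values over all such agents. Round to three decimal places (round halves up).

0.505

Row 1: (1,3)S 0/3 · (1,6)S 2/2
Row 2: (2,1)N 1/3 · (2,2)N 3/6 · (2,3)N 3/5 · (2,4)N 2/5 · (2,5)S 3/5 · (2,6)S 3/5
Row 3: (3,1)S 2/4 · (3,2)S 2/7 · (3,3)N 4/6 · (3,5)S 5/7 · (3,6)N 1/7 · (3,7)N 1/4
Row 4: (4,1)S 2/2 · (4,3)N 1/3 · (4,4)S 2/4 · (4,5)S 3/4 · (4,6)S 3/5 · (4,7)S 1/3
Sum over 20 agents: 0/3 + 2/2 + 1/3 + 3/6 + 3/5 + 2/5 + 3/5 + 3/5 + 2/4 + 2/7 + 4/6 + 5/7 + 1/7 + 1/4 + 2/2 + 1/3 + 2/4 + 3/4 + 3/5 + 1/3 = 2123/210; mean = 2123/210 ÷ 20 = 2123/4200 = 0.505476… → 0.505.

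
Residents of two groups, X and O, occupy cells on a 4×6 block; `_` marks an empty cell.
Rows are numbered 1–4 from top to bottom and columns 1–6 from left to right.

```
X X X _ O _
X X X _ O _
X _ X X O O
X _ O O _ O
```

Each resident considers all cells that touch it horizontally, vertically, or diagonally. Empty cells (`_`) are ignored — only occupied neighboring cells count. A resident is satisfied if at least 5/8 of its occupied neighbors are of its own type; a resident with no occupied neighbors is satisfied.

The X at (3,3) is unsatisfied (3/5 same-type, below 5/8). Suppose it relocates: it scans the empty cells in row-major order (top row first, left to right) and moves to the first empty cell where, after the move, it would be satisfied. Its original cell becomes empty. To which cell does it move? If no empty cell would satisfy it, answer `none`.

Vacating (3,3). Empty cells in order:
  (1,4): 2/4 same-type → still unsatisfied.
  (1,6): 0/2 same-type → still unsatisfied.
  (2,4): 3/6 same-type → still unsatisfied.
  (2,6): 0/4 same-type → still unsatisfied.
  (3,2): 5/6 same-type → satisfied — stop here.

(3,2)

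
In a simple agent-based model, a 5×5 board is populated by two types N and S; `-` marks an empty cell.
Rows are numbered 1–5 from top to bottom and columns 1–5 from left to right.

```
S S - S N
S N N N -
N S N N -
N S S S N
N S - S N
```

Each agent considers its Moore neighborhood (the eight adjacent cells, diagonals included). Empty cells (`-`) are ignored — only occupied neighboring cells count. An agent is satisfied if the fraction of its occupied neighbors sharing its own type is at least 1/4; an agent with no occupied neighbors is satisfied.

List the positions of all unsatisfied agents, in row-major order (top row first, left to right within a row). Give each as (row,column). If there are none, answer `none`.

Row 1: (1,1)S 2/3 ok · (1,2)S 2/4 ok · (1,4)S 0/3 unhappy · (1,5)N 1/2 ok
Row 2: (2,1)S 3/5 ok · (2,2)N 3/7 ok · (2,3)N 4/7 ok · (2,4)N 4/5 ok
Row 3: (3,1)N 2/5 ok · (3,2)S 3/8 ok · (3,3)N 4/8 ok · (3,4)N 4/6 ok
Row 4: (4,1)N 2/5 ok · (4,2)S 3/7 ok · (4,3)S 5/7 ok · (4,4)S 2/6 ok · (4,5)N 2/4 ok
Row 5: (5,1)N 1/3 ok · (5,2)S 2/4 ok · (5,4)S 2/4 ok · (5,5)N 1/3 ok

(1,4)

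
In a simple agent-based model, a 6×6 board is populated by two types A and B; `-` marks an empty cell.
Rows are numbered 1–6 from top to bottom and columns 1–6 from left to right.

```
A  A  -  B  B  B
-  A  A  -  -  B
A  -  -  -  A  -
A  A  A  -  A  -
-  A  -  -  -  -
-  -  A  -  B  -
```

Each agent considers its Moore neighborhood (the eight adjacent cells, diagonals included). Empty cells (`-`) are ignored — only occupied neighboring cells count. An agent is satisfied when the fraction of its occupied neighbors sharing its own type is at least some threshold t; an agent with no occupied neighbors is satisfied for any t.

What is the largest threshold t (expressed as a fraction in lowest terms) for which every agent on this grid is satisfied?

1/2

Row 1: (1,1)A 2/2 · (1,2)A 3/3 · (1,4)B 1/2 · (1,5)B 3/3 · (1,6)B 2/2
Row 2: (2,2)A 4/4 · (2,3)A 2/3 · (2,6)B 2/3
Row 3: (3,1)A 3/3 · (3,5)A 1/2
Row 4: (4,1)A 3/3 · (4,2)A 4/4 · (4,3)A 2/2 · (4,5)A 1/1
Row 5: (5,2)A 4/4
Row 6: (6,3)A 1/1 · (6,5)B — no occupied neighbors
The smallest same-type fraction is 1/2 at (1,4), which reduces to 1/2. Any threshold above that leaves this agent unsatisfied.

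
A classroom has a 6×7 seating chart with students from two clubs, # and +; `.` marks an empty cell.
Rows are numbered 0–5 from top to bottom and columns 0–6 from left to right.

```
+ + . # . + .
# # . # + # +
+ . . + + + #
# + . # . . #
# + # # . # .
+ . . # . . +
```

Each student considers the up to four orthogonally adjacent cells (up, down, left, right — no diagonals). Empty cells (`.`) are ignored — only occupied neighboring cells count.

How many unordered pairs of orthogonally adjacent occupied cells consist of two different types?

Scan each occupied cell's neighbors to the right and below so each pair is counted once.
Row 0: +(0,0)–+(0,1)= +(0,0)–#(1,0)≠ +(0,1)–#(1,1)≠ #(0,3)–#(1,3)= +(0,5)–#(1,5)≠  → 3/5 unlike.
Row 1: #(1,0)–#(1,1)= #(1,0)–+(2,0)≠ #(1,3)–+(1,4)≠ #(1,3)–+(2,3)≠ +(1,4)–#(1,5)≠ +(1,4)–+(2,4)= #(1,5)–+(1,6)≠ #(1,5)–+(2,5)≠ +(1,6)–#(2,6)≠  → 7/9 unlike.
Row 2: +(2,0)–#(3,0)≠ +(2,3)–+(2,4)= +(2,3)–#(3,3)≠ +(2,4)–+(2,5)= +(2,5)–#(2,6)≠ #(2,6)–#(3,6)=  → 3/6 unlike.
Row 3: #(3,0)–+(3,1)≠ #(3,0)–#(4,0)= +(3,1)–+(4,1)= #(3,3)–#(4,3)=  → 1/4 unlike.
Row 4: #(4,0)–+(4,1)≠ #(4,0)–+(5,0)≠ +(4,1)–#(4,2)≠ #(4,2)–#(4,3)= #(4,3)–#(5,3)=  → 3/5 unlike.
Total adjacent occupied pairs: 29; unlike-type pairs: 17.

17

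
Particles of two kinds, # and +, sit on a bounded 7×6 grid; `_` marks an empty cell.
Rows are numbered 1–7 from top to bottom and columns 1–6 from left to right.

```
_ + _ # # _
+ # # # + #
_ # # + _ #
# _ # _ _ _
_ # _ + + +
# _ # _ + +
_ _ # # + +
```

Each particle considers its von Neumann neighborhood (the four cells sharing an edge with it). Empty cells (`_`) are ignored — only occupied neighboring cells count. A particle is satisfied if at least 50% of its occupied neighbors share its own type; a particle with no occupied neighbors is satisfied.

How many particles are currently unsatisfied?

4

Row 1: (1,2)+ 0/1 unhappy · (1,4)# 2/2 ok · (1,5)# 1/2 ok
Row 2: (2,1)+ 0/1 unhappy · (2,2)# 2/4 ok · (2,3)# 3/3 ok · (2,4)# 2/4 ok · (2,5)+ 0/3 unhappy · (2,6)# 1/2 ok
Row 3: (3,2)# 2/2 ok · (3,3)# 3/4 ok · (3,4)+ 0/2 unhappy · (3,6)# 1/1 ok
Row 4: (4,1)# 0/0 ok · (4,3)# 1/1 ok
Row 5: (5,2)# 0/0 ok · (5,4)+ 1/1 ok · (5,5)+ 3/3 ok · (5,6)+ 2/2 ok
Row 6: (6,1)# 0/0 ok · (6,3)# 1/1 ok · (6,5)+ 3/3 ok · (6,6)+ 3/3 ok
Row 7: (7,3)# 2/2 ok · (7,4)# 1/2 ok · (7,5)+ 2/3 ok · (7,6)+ 2/2 ok
Unsatisfied: (1,2), (2,1), (2,5), (3,4) — 4 in total.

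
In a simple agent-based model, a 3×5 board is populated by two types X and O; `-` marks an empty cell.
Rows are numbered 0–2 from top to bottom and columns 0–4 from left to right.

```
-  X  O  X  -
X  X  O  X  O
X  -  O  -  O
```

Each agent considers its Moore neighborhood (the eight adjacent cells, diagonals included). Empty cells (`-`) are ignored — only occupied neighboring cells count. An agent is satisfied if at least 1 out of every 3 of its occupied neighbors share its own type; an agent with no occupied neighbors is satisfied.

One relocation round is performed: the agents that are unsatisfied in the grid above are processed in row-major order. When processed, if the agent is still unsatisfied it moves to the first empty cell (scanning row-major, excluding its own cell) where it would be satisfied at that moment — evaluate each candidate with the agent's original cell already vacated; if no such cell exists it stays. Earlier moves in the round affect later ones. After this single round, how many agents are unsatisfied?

Initially unsatisfied (in order): (0,2), (0,3), (1,3).
  (0,2) → (0,4).
  (0,3) → (0,0).
  (1,3) → (0,2).
Resulting grid:
X X X - O
X X O - O
X - O - O
Unsatisfied now: (1,2).

1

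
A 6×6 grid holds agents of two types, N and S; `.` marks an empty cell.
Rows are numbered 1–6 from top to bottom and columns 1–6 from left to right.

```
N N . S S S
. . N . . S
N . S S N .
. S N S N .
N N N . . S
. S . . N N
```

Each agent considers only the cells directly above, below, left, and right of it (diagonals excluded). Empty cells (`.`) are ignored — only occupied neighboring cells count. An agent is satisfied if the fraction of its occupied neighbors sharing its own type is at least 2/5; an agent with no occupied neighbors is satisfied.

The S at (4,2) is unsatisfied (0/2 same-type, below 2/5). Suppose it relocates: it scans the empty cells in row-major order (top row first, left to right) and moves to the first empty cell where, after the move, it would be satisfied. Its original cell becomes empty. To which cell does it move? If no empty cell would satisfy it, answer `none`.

Vacating (4,2). Empty cells in order:
  (1,3): 1/3 same-type → still unsatisfied.
  (2,1): 0/2 same-type → still unsatisfied.
  (2,2): 0/2 same-type → still unsatisfied.
  (2,4): 2/3 same-type → satisfied — stop here.

(2,4)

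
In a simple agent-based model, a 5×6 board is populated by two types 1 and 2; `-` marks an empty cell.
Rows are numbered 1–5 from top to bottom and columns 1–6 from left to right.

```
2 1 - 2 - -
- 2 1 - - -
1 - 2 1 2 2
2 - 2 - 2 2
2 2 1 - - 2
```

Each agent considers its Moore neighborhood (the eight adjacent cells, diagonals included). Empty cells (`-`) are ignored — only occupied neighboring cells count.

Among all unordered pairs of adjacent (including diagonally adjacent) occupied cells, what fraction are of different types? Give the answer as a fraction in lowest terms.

Scan each occupied cell's neighbors to the right and below (and the two forward diagonals) so each pair is counted once.
Row 1: 2(1,1)–1(1,2)≠ 2(1,1)–2(2,2)= 1(1,2)–2(2,2)≠ 1(1,2)–1(2,3)= 2(1,4)–1(2,3)≠  → 3/5 unlike.
Row 2: 2(2,2)–1(2,3)≠ 2(2,2)–2(3,3)= 2(2,2)–1(3,1)≠ 1(2,3)–2(3,3)≠ 1(2,3)–1(3,4)=  → 3/5 unlike.
Row 3: 1(3,1)–2(4,1)≠ 2(3,3)–1(3,4)≠ 2(3,3)–2(4,3)= 1(3,4)–2(3,5)≠ 1(3,4)–2(4,5)≠ 1(3,4)–2(4,3)≠ 2(3,5)–2(3,6)= 2(3,5)–2(4,5)= 2(3,5)–2(4,6)= 2(3,6)–2(4,6)= 2(3,6)–2(4,5)=  → 5/11 unlike.
Row 4: 2(4,1)–2(5,1)= 2(4,1)–2(5,2)= 2(4,3)–1(5,3)≠ 2(4,3)–2(5,2)= 2(4,5)–2(4,6)= 2(4,5)–2(5,6)= 2(4,6)–2(5,6)=  → 1/7 unlike.
Row 5: 2(5,1)–2(5,2)= 2(5,2)–1(5,3)≠  → 1/2 unlike.
Total adjacent occupied pairs: 30; unlike-type pairs: 13.
13/30 is already in lowest terms.

13/30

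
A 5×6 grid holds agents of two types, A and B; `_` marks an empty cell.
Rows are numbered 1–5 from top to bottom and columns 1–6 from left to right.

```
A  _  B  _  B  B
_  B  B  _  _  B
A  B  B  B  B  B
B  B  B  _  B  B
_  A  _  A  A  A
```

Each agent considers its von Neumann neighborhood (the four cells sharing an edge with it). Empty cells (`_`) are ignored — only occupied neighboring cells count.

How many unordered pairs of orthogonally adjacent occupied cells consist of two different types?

Scan each occupied cell's neighbors to the right and below so each pair is counted once.
Row 1: B(1,3)–B(2,3)= B(1,5)–B(1,6)= B(1,6)–B(2,6)=  → 0/3 unlike.
Row 2: B(2,2)–B(2,3)= B(2,2)–B(3,2)= B(2,3)–B(3,3)= B(2,6)–B(3,6)=  → 0/4 unlike.
Row 3: A(3,1)–B(3,2)≠ A(3,1)–B(4,1)≠ B(3,2)–B(3,3)= B(3,2)–B(4,2)= B(3,3)–B(3,4)= B(3,3)–B(4,3)= B(3,4)–B(3,5)= B(3,5)–B(3,6)= B(3,5)–B(4,5)= B(3,6)–B(4,6)=  → 2/10 unlike.
Row 4: B(4,1)–B(4,2)= B(4,2)–B(4,3)= B(4,2)–A(5,2)≠ B(4,5)–B(4,6)= B(4,5)–A(5,5)≠ B(4,6)–A(5,6)≠  → 3/6 unlike.
Row 5: A(5,4)–A(5,5)= A(5,5)–A(5,6)=  → 0/2 unlike.
Total adjacent occupied pairs: 25; unlike-type pairs: 5.

5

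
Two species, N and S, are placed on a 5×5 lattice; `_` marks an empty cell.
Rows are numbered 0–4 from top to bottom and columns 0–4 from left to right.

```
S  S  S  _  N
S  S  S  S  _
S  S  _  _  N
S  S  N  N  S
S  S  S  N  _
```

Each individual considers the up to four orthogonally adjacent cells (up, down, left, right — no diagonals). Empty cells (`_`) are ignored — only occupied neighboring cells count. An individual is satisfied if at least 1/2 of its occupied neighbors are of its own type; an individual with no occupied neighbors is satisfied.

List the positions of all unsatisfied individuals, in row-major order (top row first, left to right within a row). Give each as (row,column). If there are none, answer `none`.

(2,4), (3,2), (3,4), (4,2)

Row 0: (0,0)S 2/2 ok · (0,1)S 3/3 ok · (0,2)S 2/2 ok · (0,4)N 0/0 ok
Row 1: (1,0)S 3/3 ok · (1,1)S 4/4 ok · (1,2)S 3/3 ok · (1,3)S 1/1 ok
Row 2: (2,0)S 3/3 ok · (2,1)S 3/3 ok · (2,4)N 0/1 unhappy
Row 3: (3,0)S 3/3 ok · (3,1)S 3/4 ok · (3,2)N 1/3 unhappy · (3,3)N 2/3 ok · (3,4)S 0/2 unhappy
Row 4: (4,0)S 2/2 ok · (4,1)S 3/3 ok · (4,2)S 1/3 unhappy · (4,3)N 1/2 ok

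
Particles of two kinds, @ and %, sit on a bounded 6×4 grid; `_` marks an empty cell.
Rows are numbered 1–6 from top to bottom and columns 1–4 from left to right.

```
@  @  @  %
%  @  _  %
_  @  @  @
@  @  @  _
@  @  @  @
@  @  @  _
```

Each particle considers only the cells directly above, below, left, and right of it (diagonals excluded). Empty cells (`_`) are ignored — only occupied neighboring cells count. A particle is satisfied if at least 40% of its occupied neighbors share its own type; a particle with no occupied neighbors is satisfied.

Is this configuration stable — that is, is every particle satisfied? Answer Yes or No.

No

(1,1)@ 1/2 ok
(1,2)@ 3/3 ok
(1,3)@ 1/2 ok
(1,4)% 1/2 ok
(2,1)% 0/2 unhappy
(2,2)@ 2/3 ok
(2,4)% 1/2 ok
(3,2)@ 3/3 ok
(3,3)@ 3/3 ok
(3,4)@ 1/2 ok
(4,1)@ 2/2 ok
(4,2)@ 4/4 ok
(4,3)@ 3/3 ok
(5,1)@ 3/3 ok
(5,2)@ 4/4 ok
(5,3)@ 4/4 ok
(5,4)@ 1/1 ok
(6,1)@ 2/2 ok
(6,2)@ 3/3 ok
(6,3)@ 2/2 ok
For instance (2,1) has only 0/2 same-type neighbors, below 2/5.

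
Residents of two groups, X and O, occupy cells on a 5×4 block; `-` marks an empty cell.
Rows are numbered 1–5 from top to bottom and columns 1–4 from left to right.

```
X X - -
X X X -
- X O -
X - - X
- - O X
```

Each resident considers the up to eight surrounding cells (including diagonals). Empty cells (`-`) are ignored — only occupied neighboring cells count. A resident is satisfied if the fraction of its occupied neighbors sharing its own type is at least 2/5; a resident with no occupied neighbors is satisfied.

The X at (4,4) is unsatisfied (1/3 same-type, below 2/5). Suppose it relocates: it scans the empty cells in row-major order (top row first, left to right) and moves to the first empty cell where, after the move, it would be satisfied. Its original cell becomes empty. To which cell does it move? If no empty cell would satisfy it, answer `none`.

(1,3)

Vacating (4,4). Empty cells in order:
  (1,3): 3/3 same-type → satisfied — stop here.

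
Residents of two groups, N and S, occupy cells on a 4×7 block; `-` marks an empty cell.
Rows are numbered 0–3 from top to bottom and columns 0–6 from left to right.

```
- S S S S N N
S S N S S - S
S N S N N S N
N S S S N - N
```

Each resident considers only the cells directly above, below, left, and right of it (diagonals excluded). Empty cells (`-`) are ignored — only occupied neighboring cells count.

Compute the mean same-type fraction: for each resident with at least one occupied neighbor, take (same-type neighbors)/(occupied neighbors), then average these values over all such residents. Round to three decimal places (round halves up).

0.473

Row 0: (0,1)S 2/2 · (0,2)S 2/3 · (0,3)S 3/3 · (0,4)S 2/3 · (0,5)N 1/2 · (0,6)N 1/2
Row 1: (1,0)S 2/2 · (1,1)S 2/4 · (1,2)N 0/4 · (1,3)S 2/4 · (1,4)S 2/3 · (1,6)S 0/2
Row 2: (2,0)S 1/3 · (2,1)N 0/4 · (2,2)S 1/4 · (2,3)N 1/4 · (2,4)N 2/4 · (2,5)S 0/2 · (2,6)N 1/3
Row 3: (3,0)N 0/2 · (3,1)S 1/3 · (3,2)S 3/3 · (3,3)S 1/3 · (3,4)N 1/2 · (3,6)N 1/1
Sum over 25 residents: 2/2 + 2/3 + 3/3 + 2/3 + 1/2 + 1/2 + 2/2 + 2/4 + 0/4 + 2/4 + 2/3 + 0/2 + 1/3 + 0/4 + 1/4 + 1/4 + 2/4 + 0/2 + 1/3 + 0/2 + 1/3 + 3/3 + 1/3 + 1/2 + 1/1 = 71/6; mean = 71/6 ÷ 25 = 71/150 = 0.473333… → 0.473.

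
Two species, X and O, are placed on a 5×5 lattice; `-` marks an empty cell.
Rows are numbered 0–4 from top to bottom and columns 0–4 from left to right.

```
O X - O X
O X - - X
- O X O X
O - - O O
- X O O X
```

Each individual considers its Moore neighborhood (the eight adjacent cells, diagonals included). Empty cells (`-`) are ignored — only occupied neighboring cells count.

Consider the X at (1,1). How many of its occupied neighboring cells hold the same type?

Occupied neighbors of (1,1): (0,0)=O, (0,1)=X, (1,0)=O, (2,1)=O, (2,2)=X.
Same type (X): 2 of 5.

2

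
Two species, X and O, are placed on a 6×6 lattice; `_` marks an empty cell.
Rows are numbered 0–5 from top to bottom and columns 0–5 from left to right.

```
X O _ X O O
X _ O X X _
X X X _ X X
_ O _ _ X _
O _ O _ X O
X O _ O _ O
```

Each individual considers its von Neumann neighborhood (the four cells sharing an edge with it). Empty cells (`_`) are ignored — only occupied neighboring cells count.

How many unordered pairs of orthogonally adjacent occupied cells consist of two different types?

9

Scan each occupied cell's neighbors to the right and below so each pair is counted once.
From row 0: 3 unlike of 6 pairs (running 3/6).
From row 1: 2 unlike of 5 pairs (running 5/11).
From row 2: 1 unlike of 5 pairs (running 6/16).
From row 3: 0 unlike of 1 pairs (running 6/17).
From row 4: 2 unlike of 3 pairs (running 8/20).
From row 5: 1 unlike of 1 pairs (running 9/21).
Total adjacent occupied pairs: 21; unlike-type pairs: 9.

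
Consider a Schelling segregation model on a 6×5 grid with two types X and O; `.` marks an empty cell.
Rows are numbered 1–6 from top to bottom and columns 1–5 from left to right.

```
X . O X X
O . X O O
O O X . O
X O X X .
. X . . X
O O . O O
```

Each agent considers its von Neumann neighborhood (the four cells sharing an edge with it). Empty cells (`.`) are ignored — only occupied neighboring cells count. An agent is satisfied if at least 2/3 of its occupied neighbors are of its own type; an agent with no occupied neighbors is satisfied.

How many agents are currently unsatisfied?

(1,1)X 0/1 not
(1,3)O 0/2 not
(1,4)X 1/3 not
(1,5)X 1/2 not
(2,1)O 1/2 not
(2,3)X 1/3 not
(2,4)O 1/3 not
(2,5)O 2/3 satisfied
(3,1)O 2/3 satisfied
(3,2)O 2/3 satisfied
(3,3)X 2/3 satisfied
(3,5)O 1/1 satisfied
(4,1)X 0/2 not
(4,2)O 1/4 not
(4,3)X 2/3 satisfied
(4,4)X 1/1 satisfied
(5,2)X 0/2 not
(5,5)X 0/1 not
(6,1)O 1/1 satisfied
(6,2)O 1/2 not
(6,4)O 1/1 satisfied
(6,5)O 1/2 not
Unsatisfied: (1,1), (1,3), (1,4), (1,5), (2,1), (2,3), (2,4), (4,1), (4,2), (5,2), (5,5), (6,2), (6,5) — 13 in total.

13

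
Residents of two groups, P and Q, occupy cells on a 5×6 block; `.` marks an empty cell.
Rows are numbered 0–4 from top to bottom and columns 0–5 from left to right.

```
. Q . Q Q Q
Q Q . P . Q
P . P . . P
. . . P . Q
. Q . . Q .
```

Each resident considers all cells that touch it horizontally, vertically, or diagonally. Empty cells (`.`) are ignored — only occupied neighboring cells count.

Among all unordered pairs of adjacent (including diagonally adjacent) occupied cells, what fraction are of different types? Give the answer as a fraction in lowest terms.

Scan each occupied cell's neighbors to the right and below (and the two forward diagonals) so each pair is counted once.
From row 0: 2 unlike of 8 pairs (running 2/8).
From row 1: 4 unlike of 6 pairs (running 6/14).
From row 2: 1 unlike of 2 pairs (running 7/16).
From row 3: 1 unlike of 2 pairs (running 8/18).
Total adjacent occupied pairs: 18; unlike-type pairs: 8.
8/18 reduces to 4/9.

4/9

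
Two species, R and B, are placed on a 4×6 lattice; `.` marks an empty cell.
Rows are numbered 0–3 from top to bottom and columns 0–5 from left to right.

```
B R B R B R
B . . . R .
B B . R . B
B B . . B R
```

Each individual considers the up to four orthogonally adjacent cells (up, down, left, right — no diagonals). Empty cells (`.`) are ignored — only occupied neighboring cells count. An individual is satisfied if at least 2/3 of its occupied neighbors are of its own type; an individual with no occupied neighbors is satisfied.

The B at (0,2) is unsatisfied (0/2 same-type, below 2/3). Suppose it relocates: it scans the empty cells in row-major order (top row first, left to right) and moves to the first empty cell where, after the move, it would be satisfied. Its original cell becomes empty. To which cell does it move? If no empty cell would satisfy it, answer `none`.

Vacating (0,2). Empty cells in order:
  (1,1): 2/3 same-type → satisfied — stop here.

(1,1)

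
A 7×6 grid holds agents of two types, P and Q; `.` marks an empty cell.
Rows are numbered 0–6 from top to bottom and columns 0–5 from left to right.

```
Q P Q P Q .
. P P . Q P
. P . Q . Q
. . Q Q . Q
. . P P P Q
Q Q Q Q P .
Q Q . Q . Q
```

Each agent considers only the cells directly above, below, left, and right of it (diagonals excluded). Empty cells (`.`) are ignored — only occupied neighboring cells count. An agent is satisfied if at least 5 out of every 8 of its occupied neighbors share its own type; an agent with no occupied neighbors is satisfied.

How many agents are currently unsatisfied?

(0,0)Q 0/1 unhappy
(0,1)P 1/3 unhappy
(0,2)Q 0/3 unhappy
(0,3)P 0/2 unhappy
(0,4)Q 1/2 unhappy
(1,1)P 3/3 ok
(1,2)P 1/2 unhappy
(1,4)Q 1/2 unhappy
(1,5)P 0/2 unhappy
(2,1)P 1/1 ok
(2,3)Q 1/1 ok
(2,5)Q 1/2 unhappy
(3,2)Q 1/2 unhappy
(3,3)Q 2/3 ok
(3,5)Q 2/2 ok
(4,2)P 1/3 unhappy
(4,3)P 2/4 unhappy
(4,4)P 2/3 ok
(4,5)Q 1/2 unhappy
(5,0)Q 2/2 ok
(5,1)Q 3/3 ok
(5,2)Q 2/3 ok
(5,3)Q 2/4 unhappy
(5,4)P 1/2 unhappy
(6,0)Q 2/2 ok
(6,1)Q 2/2 ok
(6,3)Q 1/1 ok
(6,5)Q 0/0 ok
Unsatisfied: (0,0), (0,1), (0,2), (0,3), (0,4), (1,2), (1,4), (1,5), (2,5), (3,2), (4,2), (4,3), (4,5), (5,3), (5,4) — 15 in total.

15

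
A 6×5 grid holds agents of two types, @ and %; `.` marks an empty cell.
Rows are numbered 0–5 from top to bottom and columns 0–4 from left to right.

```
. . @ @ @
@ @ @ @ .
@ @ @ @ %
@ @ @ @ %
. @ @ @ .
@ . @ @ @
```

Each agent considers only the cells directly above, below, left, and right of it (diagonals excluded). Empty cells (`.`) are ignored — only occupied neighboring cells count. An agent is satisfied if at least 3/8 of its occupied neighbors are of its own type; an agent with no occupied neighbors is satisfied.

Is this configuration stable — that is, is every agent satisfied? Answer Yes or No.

Row 0: (0,2)@ 2/2 satisfied · (0,3)@ 3/3 satisfied · (0,4)@ 1/1 satisfied
Row 1: (1,0)@ 2/2 satisfied · (1,1)@ 3/3 satisfied · (1,2)@ 4/4 satisfied · (1,3)@ 3/3 satisfied
Row 2: (2,0)@ 3/3 satisfied · (2,1)@ 4/4 satisfied · (2,2)@ 4/4 satisfied · (2,3)@ 3/4 satisfied · (2,4)% 1/2 satisfied
Row 3: (3,0)@ 2/2 satisfied · (3,1)@ 4/4 satisfied · (3,2)@ 4/4 satisfied · (3,3)@ 3/4 satisfied · (3,4)% 1/2 satisfied
Row 4: (4,1)@ 2/2 satisfied · (4,2)@ 4/4 satisfied · (4,3)@ 3/3 satisfied
Row 5: (5,0)@ 0/0 satisfied · (5,2)@ 2/2 satisfied · (5,3)@ 3/3 satisfied · (5,4)@ 1/1 satisfied
All meet the threshold, so the configuration is stable.

Yes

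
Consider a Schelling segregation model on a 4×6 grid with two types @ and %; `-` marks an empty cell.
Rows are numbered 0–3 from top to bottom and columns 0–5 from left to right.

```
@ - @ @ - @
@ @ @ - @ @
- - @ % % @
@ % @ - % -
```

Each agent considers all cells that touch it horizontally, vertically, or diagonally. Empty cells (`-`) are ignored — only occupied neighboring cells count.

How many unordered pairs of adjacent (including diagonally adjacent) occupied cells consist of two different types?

11

Scan each occupied cell's neighbors to the right and below (and the two forward diagonals) so each pair is counted once.
From row 0: 0 unlike of 9 pairs (running 0/9).
From row 1: 4 unlike of 11 pairs (running 4/20).
From row 2: 5 unlike of 9 pairs (running 9/29).
From row 3: 2 unlike of 2 pairs (running 11/31).
Total adjacent occupied pairs: 31; unlike-type pairs: 11.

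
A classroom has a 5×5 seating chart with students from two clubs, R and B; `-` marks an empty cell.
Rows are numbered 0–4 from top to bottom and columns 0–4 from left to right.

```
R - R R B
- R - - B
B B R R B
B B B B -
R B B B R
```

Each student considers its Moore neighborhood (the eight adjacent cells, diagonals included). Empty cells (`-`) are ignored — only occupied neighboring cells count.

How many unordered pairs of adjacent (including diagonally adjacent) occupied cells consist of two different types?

17

Scan each occupied cell's neighbors to the right and below (and the two forward diagonals) so each pair is counted once.
Row 0: R(0,0)–R(1,1)= R(0,2)–R(0,3)= R(0,2)–R(1,1)= R(0,3)–B(0,4)≠ R(0,3)–B(1,4)≠ B(0,4)–B(1,4)=  → 2/6 unlike.
Row 1: R(1,1)–B(2,1)≠ R(1,1)–R(2,2)= R(1,1)–B(2,0)≠ B(1,4)–B(2,4)= B(1,4)–R(2,3)≠  → 3/5 unlike.
Row 2: B(2,0)–B(2,1)= B(2,0)–B(3,0)= B(2,0)–B(3,1)= B(2,1)–R(2,2)≠ B(2,1)–B(3,1)= B(2,1)–B(3,2)= B(2,1)–B(3,0)= R(2,2)–R(2,3)= R(2,2)–B(3,2)≠ R(2,2)–B(3,3)≠ R(2,2)–B(3,1)≠ R(2,3)–B(2,4)≠ R(2,3)–B(3,3)≠ R(2,3)–B(3,2)≠ B(2,4)–B(3,3)=  → 7/15 unlike.
Row 3: B(3,0)–B(3,1)= B(3,0)–R(4,0)≠ B(3,0)–B(4,1)= B(3,1)–B(3,2)= B(3,1)–B(4,1)= B(3,1)–B(4,2)= B(3,1)–R(4,0)≠ B(3,2)–B(3,3)= B(3,2)–B(4,2)= B(3,2)–B(4,3)= B(3,2)–B(4,1)= B(3,3)–B(4,3)= B(3,3)–R(4,4)≠ B(3,3)–B(4,2)=  → 3/14 unlike.
Row 4: R(4,0)–B(4,1)≠ B(4,1)–B(4,2)= B(4,2)–B(4,3)= B(4,3)–R(4,4)≠  → 2/4 unlike.
Total adjacent occupied pairs: 44; unlike-type pairs: 17.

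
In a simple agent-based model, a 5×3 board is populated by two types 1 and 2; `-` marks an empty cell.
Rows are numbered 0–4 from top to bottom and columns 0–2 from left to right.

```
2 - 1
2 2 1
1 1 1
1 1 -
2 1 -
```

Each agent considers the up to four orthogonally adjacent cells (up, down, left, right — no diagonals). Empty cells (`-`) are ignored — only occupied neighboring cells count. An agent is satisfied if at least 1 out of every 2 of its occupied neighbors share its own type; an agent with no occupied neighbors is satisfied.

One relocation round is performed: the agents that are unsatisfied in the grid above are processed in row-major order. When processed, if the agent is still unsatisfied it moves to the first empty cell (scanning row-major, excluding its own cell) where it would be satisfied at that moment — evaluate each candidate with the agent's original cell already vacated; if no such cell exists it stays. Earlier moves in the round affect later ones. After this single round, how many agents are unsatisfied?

Initially unsatisfied (in order): (1,1), (4,0).
  (1,1) → (0,1).
  (4,0) → (1,1).
Resulting grid:
2 2 1
2 2 1
1 1 1
1 1 -
- 1 -
All satisfied now.

0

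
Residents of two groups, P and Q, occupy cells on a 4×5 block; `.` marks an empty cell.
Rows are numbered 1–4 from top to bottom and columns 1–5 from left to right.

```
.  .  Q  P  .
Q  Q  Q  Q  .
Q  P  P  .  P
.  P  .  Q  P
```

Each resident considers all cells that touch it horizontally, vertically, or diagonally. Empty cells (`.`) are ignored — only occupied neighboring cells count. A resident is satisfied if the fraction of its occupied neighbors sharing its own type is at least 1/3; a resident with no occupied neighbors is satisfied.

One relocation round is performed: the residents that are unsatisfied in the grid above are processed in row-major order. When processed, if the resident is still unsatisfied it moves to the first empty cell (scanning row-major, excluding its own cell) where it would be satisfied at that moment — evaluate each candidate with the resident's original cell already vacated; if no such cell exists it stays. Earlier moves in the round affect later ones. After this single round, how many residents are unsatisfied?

0

Initially unsatisfied (in order): (1,4), (4,4).
  (1,4) → (2,5).
  (4,4) → (1,1).
Resulting grid:
Q . Q . .
Q Q Q Q P
Q P P . P
. P . . P
All satisfied now.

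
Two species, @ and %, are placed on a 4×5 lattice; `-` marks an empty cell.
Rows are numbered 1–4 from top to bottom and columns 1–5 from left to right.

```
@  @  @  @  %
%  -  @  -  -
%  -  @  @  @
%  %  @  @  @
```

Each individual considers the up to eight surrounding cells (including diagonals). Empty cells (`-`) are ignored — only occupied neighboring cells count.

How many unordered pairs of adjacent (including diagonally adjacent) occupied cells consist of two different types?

5

Scan each occupied cell's neighbors to the right and below (and the two forward diagonals) so each pair is counted once.
Row 1: @(1,1)–@(1,2)= @(1,1)–%(2,1)≠ @(1,2)–@(1,3)= @(1,2)–@(2,3)= @(1,2)–%(2,1)≠ @(1,3)–@(1,4)= @(1,3)–@(2,3)= @(1,4)–%(1,5)≠ @(1,4)–@(2,3)=  → 3/9 unlike.
Row 2: %(2,1)–%(3,1)= @(2,3)–@(3,3)= @(2,3)–@(3,4)=  → 0/3 unlike.
Row 3: %(3,1)–%(4,1)= %(3,1)–%(4,2)= @(3,3)–@(3,4)= @(3,3)–@(4,3)= @(3,3)–@(4,4)= @(3,3)–%(4,2)≠ @(3,4)–@(3,5)= @(3,4)–@(4,4)= @(3,4)–@(4,5)= @(3,4)–@(4,3)= @(3,5)–@(4,5)= @(3,5)–@(4,4)=  → 1/12 unlike.
Row 4: %(4,1)–%(4,2)= %(4,2)–@(4,3)≠ @(4,3)–@(4,4)= @(4,4)–@(4,5)=  → 1/4 unlike.
Total adjacent occupied pairs: 28; unlike-type pairs: 5.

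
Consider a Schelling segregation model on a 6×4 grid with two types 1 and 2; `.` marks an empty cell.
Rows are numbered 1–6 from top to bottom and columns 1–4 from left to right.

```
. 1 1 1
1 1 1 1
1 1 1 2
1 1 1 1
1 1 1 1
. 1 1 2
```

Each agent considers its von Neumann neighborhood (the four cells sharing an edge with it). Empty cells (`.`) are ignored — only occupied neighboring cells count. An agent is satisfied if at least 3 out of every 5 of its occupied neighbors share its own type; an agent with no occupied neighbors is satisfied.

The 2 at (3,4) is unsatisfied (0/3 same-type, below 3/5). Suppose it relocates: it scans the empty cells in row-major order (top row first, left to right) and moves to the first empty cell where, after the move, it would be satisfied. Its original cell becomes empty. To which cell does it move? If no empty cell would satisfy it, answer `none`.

Vacating (3,4). Empty cells in order:
  (1,1): 0/2 same-type → still unsatisfied.
  (6,1): 0/2 same-type → still unsatisfied.

none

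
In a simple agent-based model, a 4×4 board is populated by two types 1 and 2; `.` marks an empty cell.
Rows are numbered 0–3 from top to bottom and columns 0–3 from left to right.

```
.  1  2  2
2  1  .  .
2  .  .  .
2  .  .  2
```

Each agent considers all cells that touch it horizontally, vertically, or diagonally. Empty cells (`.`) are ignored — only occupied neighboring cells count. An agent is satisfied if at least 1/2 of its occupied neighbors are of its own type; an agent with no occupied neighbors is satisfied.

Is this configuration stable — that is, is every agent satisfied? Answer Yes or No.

(0,1)1 1/3 ✗
(0,2)2 1/3 ✗
(0,3)2 1/1 ✓
(1,0)2 1/3 ✗
(1,1)1 1/4 ✗
(2,0)2 2/3 ✓
(3,0)2 1/1 ✓
(3,3)2 0/0 ✓
For instance (0,1) has only 1/3 same-type neighbors, below 1/2.

No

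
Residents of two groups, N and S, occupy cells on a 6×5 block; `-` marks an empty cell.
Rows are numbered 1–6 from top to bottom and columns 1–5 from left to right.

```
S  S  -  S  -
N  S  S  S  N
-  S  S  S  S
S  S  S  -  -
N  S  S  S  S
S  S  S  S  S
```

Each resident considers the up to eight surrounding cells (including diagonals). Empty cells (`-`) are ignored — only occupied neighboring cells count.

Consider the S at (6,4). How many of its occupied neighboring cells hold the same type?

Occupied neighbors of (6,4): (5,3)=S, (5,4)=S, (5,5)=S, (6,3)=S, (6,5)=S.
Same type (S): 5 of 5.

5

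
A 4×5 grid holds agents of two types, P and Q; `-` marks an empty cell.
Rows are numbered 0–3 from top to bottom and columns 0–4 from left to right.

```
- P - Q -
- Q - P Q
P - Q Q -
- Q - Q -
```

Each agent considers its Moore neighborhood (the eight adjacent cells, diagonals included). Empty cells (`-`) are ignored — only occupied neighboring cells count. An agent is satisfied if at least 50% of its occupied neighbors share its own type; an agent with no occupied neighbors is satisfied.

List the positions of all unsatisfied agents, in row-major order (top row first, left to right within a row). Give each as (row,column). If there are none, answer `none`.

(0,1), (1,1), (1,3), (2,0)

(0,1)P 0/1 ✗
(0,3)Q 1/2 ✓
(1,1)Q 1/3 ✗
(1,3)P 0/4 ✗
(1,4)Q 2/3 ✓
(2,0)P 0/2 ✗
(2,2)Q 4/5 ✓
(2,3)Q 3/4 ✓
(3,1)Q 1/2 ✓
(3,3)Q 2/2 ✓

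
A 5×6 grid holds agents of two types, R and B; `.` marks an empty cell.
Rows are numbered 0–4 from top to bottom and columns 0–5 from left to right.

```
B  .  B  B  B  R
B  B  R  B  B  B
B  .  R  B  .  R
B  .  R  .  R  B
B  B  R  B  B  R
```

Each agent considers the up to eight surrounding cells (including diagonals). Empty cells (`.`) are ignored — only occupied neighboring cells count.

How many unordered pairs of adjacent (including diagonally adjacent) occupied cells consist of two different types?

25

Scan each occupied cell's neighbors to the right and below (and the two forward diagonals) so each pair is counted once.
From row 0: 5 unlike of 16 pairs (running 5/16).
From row 1: 7 unlike of 15 pairs (running 12/31).
From row 2: 4 unlike of 7 pairs (running 16/38).
From row 3: 6 unlike of 11 pairs (running 22/49).
From row 4: 3 unlike of 5 pairs (running 25/54).
Total adjacent occupied pairs: 54; unlike-type pairs: 25.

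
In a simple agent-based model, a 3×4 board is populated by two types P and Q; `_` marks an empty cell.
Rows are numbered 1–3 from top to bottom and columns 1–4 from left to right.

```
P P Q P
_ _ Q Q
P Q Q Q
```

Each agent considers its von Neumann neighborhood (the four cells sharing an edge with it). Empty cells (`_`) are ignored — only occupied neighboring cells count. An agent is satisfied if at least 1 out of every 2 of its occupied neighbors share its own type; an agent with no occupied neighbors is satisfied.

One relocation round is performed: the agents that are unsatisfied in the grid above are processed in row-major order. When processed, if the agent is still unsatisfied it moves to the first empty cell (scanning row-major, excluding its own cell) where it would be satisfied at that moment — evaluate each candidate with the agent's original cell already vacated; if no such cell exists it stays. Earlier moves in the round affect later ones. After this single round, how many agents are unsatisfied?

Initially unsatisfied (in order): (1,3), (1,4), (3,1).
  (1,3) → (2,2).
  (1,4) → (1,3).
  (3,1) → (1,4).
Resulting grid:
P P P P
_ Q Q Q
_ Q Q Q
All satisfied now.

0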